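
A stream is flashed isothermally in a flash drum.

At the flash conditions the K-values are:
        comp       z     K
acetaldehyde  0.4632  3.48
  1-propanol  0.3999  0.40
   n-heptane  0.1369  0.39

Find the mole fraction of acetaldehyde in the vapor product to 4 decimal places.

y_acetaldehyde = 0.6803

Newton–Raphson from ψ = 0.5:
  ψ = 0.5000: g = 0.04990, g' = -0.9670 → ψ = 0.5516
  ψ = 0.5516: g = 0.00062, g' = -0.9454 → ψ = 0.5523
Converged at ψ = 0.5523.
Compositions from xᵢ = zᵢ/(1+ψ(Kᵢ−1)), yᵢ = Kᵢxᵢ:
  acetaldehyde: x = 0.1955, y = 0.6803
  1-propanol: x = 0.5981, y = 0.2392
  n-heptane: x = 0.2064, y = 0.0805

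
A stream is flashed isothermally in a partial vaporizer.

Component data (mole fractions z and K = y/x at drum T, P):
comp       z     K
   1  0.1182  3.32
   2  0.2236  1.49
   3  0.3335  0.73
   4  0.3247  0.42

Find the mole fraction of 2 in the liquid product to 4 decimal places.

Newton iteration, V/F⁰ = 0.5:
  V/F = 0.5000: g = -0.15439, g' = -0.4202 → V/F = 0.1326
  V/F = 0.1326: g = 0.01521, g' = -0.5738 → V/F = 0.1591
  V/F = 0.1591: g = 0.00040, g' = -0.5448 → V/F = 0.1598
Converged at V/F = 0.1598.
Compositions from xᵢ = zᵢ/(1+V/F(Kᵢ−1)), yᵢ = Kᵢxᵢ:
  1: x = 0.0862, y = 0.2863
  2: x = 0.2074, y = 0.3090
  3: x = 0.3485, y = 0.2544
  4: x = 0.3579, y = 0.1503

x_2 = 0.2074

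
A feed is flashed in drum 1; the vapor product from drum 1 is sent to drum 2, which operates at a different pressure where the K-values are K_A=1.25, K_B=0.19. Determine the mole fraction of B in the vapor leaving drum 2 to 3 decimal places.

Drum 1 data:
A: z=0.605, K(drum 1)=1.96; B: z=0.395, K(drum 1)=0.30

Drum 1:
Iterate (Newton) starting at ψ₁ = 0.5:
  ψ₁ = 0.500: g = -0.0330, g' = -0.713 → ψ₁ = 0.454
  ψ₁ = 0.454: g = -0.0006, g' = -0.686 → ψ₁ = 0.453
Converged at ψ₁ = 0.453.
Drum-1 compositions:
  A: x = 0.422, y = 0.827
  B: x = 0.578, y = 0.173
Drum-2 feed = drum-1 vapor: z₂ = (0.8265, 0.1735).
Drum 2:
Newton iteration, ψ₂⁰ = 0.5:
  ψ₂ = 0.500: g = -0.0525, g' = -0.362 → ψ₂ = 0.355
  ψ₂ = 0.355: g = -0.0075, g' = -0.268 → ψ₂ = 0.327
  ψ₂ = 0.327: g = -0.0002, g' = -0.255 → ψ₂ = 0.326
Converged at ψ₂ = 0.326.
  A: x = 0.764, y = 0.955
  B: x = 0.236, y = 0.045

y_B (drum 2) = 0.045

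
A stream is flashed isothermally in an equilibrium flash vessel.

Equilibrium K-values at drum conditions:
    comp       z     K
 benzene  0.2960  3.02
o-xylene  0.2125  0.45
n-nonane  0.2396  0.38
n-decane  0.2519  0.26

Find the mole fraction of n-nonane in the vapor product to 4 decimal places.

y_n-nonane = 0.0979

Newton–Raphson from β = 0.38:
  β = 0.3800: g = -0.26316, g' = -0.9139 → β = 0.0921
  β = 0.0921: g = 0.02349, g' = -1.1925 → β = 0.1117
  β = 0.1117: g = 0.00046, g' = -1.1471 → β = 0.1121
Converged at β = 0.1121.
Compositions from xᵢ = zᵢ/(1+β(Kᵢ−1)), yᵢ = Kᵢxᵢ:
  benzene: x = 0.2413, y = 0.7288
  o-xylene: x = 0.2265, y = 0.1019
  n-nonane: x = 0.2575, y = 0.0979
  n-decane: x = 0.2747, y = 0.0714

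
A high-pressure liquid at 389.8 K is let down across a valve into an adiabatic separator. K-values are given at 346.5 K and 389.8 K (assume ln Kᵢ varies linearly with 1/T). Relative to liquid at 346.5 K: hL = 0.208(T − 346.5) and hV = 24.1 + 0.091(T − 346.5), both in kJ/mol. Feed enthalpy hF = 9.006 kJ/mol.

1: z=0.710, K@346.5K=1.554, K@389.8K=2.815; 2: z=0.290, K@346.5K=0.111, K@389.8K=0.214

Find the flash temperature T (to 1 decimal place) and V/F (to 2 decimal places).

Adiabatic flash: solve Rachford–Rice at each trial T, then check hF = ψ·hV(T) + (1−ψ)·hL(T).
  T = 346.5 K: K = (1.554, 0.111), RR gives ψ = 0.275, H_out = 6.632 kJ/mol
  T = 389.8 K: K = (2.815, 0.214), RR gives ψ = 0.744, H_out = 23.159 kJ/mol
  T = 368.1 K: K = (2.127, 0.157), RR gives ψ = 0.585, H_out = 17.111 kJ/mol
  T = 357.3 K: K = (1.827, 0.133), RR gives ψ = 0.468, H_out = 12.930 kJ/mol
  T = 351.9 K: K = (1.687, 0.122), RR gives ψ = 0.386, H_out = 10.183 kJ/mol
  T = 349.2 K: K = (1.620, 0.116), RR gives ψ = 0.335, H_out = 8.537 kJ/mol
  T = 350.5 K: K = (1.652, 0.119), RR gives ψ = 0.361, H_out = 9.357 kJ/mol
Linear interpolation between T = 349.2 (H_out = 8.537) and T = 350.5 (H_out = 9.357) on hF = 9.006 gives T ≈ 349.9 K, at which ψ = 0.35.

T = 349.9 K, V/F = 0.35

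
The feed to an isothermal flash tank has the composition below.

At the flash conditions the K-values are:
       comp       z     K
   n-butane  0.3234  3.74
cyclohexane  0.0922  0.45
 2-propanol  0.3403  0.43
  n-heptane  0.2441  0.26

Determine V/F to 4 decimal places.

Material balance + equilibrium reduce to Σ zᵢ(Kᵢ−1)/(1+V/F(Kᵢ−1)) = 0.
g(0) = ΣzᵢKᵢ − 1 = 0.4608 and g(1) = 1 − Σzᵢ/Kᵢ = -1.0216, so a root lies in (0, 1).
Newton–Raphson from V/F = 0.5:
  V/F = 0.5000: g = -0.25406, g' = -1.0384 → V/F = 0.2553
  V/F = 0.2553: g = 0.01265, g' = -1.2329 → V/F = 0.2656
  V/F = 0.2656: g = 0.00011, g' = -1.2122 → V/F = 0.2657
Converged at V/F = 0.2657.

V/F = 0.2657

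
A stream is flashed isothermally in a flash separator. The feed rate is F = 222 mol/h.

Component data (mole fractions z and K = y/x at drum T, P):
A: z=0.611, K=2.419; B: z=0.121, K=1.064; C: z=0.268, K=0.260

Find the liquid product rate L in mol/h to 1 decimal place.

L = 59.5 mol/h

Rachford–Rice: g(V/F) = Σ zᵢ(Kᵢ−1)/(1+V/F(Kᵢ−1)) = 0.
Feasibility: ΣzᵢKᵢ = 1.676, Σzᵢ/Kᵢ = 1.397 — both > 1, two phases present.
Newton–Raphson from V/F = 0.5:
  V/F = 0.500: g = 0.1999, g' = -0.791 → V/F = 0.753
  V/F = 0.753: g = -0.0210, g' = -1.036 → V/F = 0.732
Converged at V/F = 0.732.
Then V = V/F·F = 0.7320·222 = 162.5 mol/h and L = F − V = 59.5 mol/h.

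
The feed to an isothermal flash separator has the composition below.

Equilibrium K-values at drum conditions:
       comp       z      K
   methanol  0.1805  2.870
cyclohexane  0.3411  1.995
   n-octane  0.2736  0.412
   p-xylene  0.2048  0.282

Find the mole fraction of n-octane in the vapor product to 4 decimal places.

Material balance + equilibrium reduce to Σ zᵢ(Kᵢ−1)/(1+V/F(Kᵢ−1)) = 0.
Check two-phase: ΣzᵢKᵢ = 1.3690 > 1 and Σzᵢ/Kᵢ = 1.6242 > 1, so g(0) = 0.3690 > 0 and g(1) = -0.6242 < 0.
Newton iteration, V/F⁰ = 0.69:
  V/F = 0.6900: g = -0.21352, g' = -0.9216 → V/F = 0.4583
  V/F = 0.4583: g = -0.02454, g' = -0.7541 → V/F = 0.4258
  V/F = 0.4258: g = -0.00008, g' = -0.7496 → V/F = 0.4257
Converged at V/F = 0.4257.
Compositions from xᵢ = zᵢ/(1+V/F(Kᵢ−1)), yᵢ = Kᵢxᵢ:
  methanol: x = 0.1005, y = 0.2884
  cyclohexane: x = 0.2396, y = 0.4780
  n-octane: x = 0.3649, y = 0.1504
  p-xylene: x = 0.2949, y = 0.0832

y_n-octane = 0.1504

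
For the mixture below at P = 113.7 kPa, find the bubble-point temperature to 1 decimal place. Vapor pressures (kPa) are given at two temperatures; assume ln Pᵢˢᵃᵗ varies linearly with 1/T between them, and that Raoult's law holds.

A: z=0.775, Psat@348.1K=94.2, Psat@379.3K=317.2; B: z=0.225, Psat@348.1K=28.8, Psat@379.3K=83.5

T = 356.8 K

Bubble-point temperature: ΣzᵢPᵢˢᵃᵗ(T) = P. Interpolate ln Pᵢˢᵃᵗ = aᵢ + bᵢ/T.
  T = 348.1 K: ΣzᵢPᵢˢᵃᵗ = 79.48 kPa
  T = 379.3 K: ΣzᵢPᵢˢᵃᵗ = 264.62 kPa
  T = 363.7 K: ΣzᵢPᵢˢᵃᵗ = 148.79 kPa
  T = 355.9 K: ΣzᵢPᵢˢᵃᵗ = 109.49 kPa
  T = 359.8 K: ΣzᵢPᵢˢᵃᵗ = 127.85 kPa
  T = 357.9 K: ΣzᵢPᵢˢᵃᵗ = 118.60 kPa
Interpolating between 355.9 K and 357.9 K gives T ≈ 356.8 K.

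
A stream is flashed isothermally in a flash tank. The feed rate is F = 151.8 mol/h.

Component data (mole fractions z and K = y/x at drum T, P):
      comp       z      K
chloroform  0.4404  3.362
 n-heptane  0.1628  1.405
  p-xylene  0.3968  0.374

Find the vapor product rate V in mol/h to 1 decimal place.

V = 106.5 mol/h

Newton iteration, ψ⁰ = 0.5:
  ψ = 0.5000: g = 0.17021, g' = -0.8645 → ψ = 0.6969
  ψ = 0.6969: g = 0.00392, g' = -0.8564 → ψ = 0.7015
Converged at ψ = 0.7015.
Then V = ψ·F = 0.7015·151.8 = 106.5 mol/h and L = F − V = 45.3 mol/h.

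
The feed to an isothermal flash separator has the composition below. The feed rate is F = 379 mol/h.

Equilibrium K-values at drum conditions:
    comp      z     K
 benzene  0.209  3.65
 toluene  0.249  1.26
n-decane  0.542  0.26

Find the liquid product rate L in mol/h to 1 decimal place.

L = 319.7 mol/h

Newton–Raphson from β = 0.57:
  β = 0.570: g = -0.4167, g' = -1.133 → β = 0.202
  β = 0.202: g = -0.0497, g' = -1.048 → β = 0.155
  β = 0.155: g = 0.0019, g' = -1.132 → β = 0.157
Converged at β = 0.157.
Then V = β·F = 0.1566·379 = 59.3 mol/h and L = F − V = 319.7 mol/h.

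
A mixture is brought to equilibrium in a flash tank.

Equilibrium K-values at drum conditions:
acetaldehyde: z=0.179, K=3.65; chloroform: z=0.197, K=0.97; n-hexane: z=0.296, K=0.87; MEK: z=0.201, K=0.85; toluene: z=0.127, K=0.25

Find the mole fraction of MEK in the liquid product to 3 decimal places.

Rachford–Rice: g(V/F) = Σ zᵢ(Kᵢ−1)/(1+V/F(Kᵢ−1)) = 0.
g(0) = ΣzᵢKᵢ − 1 = 0.305 and g(1) = 1 − Σzᵢ/Kᵢ = -0.337, so a root lies in (0, 1).
Iterate (Newton) starting at V/F = 0.5:
  V/F = 0.500: g = -0.0281, g' = -0.427 → V/F = 0.434
  V/F = 0.434: g = 0.0004, g' = -0.440 → V/F = 0.435
Converged at V/F = 0.435.
Compositions from xᵢ = zᵢ/(1+V/F(Kᵢ−1)), yᵢ = Kᵢxᵢ:
  acetaldehyde: x = 0.083, y = 0.304
  chloroform: x = 0.200, y = 0.194
  n-hexane: x = 0.314, y = 0.273
  MEK: x = 0.215, y = 0.183
  toluene: x = 0.188, y = 0.047

x_MEK = 0.215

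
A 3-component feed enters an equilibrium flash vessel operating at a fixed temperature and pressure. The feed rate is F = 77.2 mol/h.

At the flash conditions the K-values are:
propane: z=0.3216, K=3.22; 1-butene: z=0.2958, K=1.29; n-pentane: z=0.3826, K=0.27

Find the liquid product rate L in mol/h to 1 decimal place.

L = 40.9 mol/h

Material balance + equilibrium reduce to Σ zᵢ(Kᵢ−1)/(1+V/F(Kᵢ−1)) = 0.
g(0) = ΣzᵢKᵢ − 1 = 0.5204 and g(1) = 1 − Σzᵢ/Kᵢ = -0.7462, so a root lies in (0, 1).
Newton–Raphson from V/F = 0.4:
  V/F = 0.4000: g = 0.06053, g' = -0.8714 → V/F = 0.4695
  V/F = 0.4695: g = 0.00018, g' = -0.8712 → V/F = 0.4697
Converged at V/F = 0.4697.
Then V = V/F·F = 0.4697·77.2 = 36.3 mol/h and L = F − V = 40.9 mol/h.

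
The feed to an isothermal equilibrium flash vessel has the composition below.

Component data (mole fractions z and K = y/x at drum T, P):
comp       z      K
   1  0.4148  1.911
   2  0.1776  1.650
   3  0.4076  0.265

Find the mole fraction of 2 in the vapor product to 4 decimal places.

Material balance + equilibrium reduce to Σ zᵢ(Kᵢ−1)/(1+β(Kᵢ−1)) = 0.
g(0) = ΣzᵢKᵢ − 1 = 0.1937 and g(1) = 1 − Σzᵢ/Kᵢ = -0.8628, so a root lies in (0, 1).
Newton iteration, β⁰ = 0.5:
  β = 0.5000: g = -0.12691, g' = -0.7557 → β = 0.3321
  β = 0.3321: g = -0.01124, g' = -0.6390 → β = 0.3145
  β = 0.3145: g = -0.00006, g' = -0.6322 → β = 0.3144
Converged at β = 0.3144.
Compositions from xᵢ = zᵢ/(1+β(Kᵢ−1)), yᵢ = Kᵢxᵢ:
  1: x = 0.3225, y = 0.6162
  2: x = 0.1475, y = 0.2433
  3: x = 0.5301, y = 0.1405

y_2 = 0.2433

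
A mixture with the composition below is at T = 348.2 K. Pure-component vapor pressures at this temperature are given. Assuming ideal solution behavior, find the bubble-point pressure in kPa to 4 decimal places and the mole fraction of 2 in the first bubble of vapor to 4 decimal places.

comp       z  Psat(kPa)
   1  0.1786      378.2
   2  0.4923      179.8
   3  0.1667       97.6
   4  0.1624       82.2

At the bubble point ψ → 0, so ΣzᵢKᵢ = 1 with Kᵢ = Pᵢˢᵃᵗ/P ⇒ P = ΣzᵢPᵢˢᵃᵗ.
P = 0.1786·378.2 + 0.4923·179.8 + 0.1667·97.6 + 0.1624·82.2 = 185.6813 kPa
yᵢ = zᵢPᵢˢᵃᵗ/P ⇒ y_2 = 0.4923·179.8/185.6813 = 0.4767

Pbub = 185.6813 kPa, y_2 = 0.4767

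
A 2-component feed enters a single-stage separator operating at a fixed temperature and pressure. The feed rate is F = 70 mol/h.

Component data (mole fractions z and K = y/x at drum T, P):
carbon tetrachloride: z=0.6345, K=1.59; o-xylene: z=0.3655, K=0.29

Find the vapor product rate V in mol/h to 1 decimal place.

V = 19.2 mol/h

Rachford–Rice: g(ψ) = Σ zᵢ(Kᵢ−1)/(1+ψ(Kᵢ−1)) = 0.
Check two-phase: ΣzᵢKᵢ = 1.1149 > 1 and Σzᵢ/Kᵢ = 1.6594 > 1, so g(0) = 0.1149 > 0 and g(1) = -0.6594 < 0.
Newton iteration, ψ⁰ = 0.5:
  ψ = 0.5000: g = -0.11326, g' = -0.5746 → ψ = 0.3029
  ψ = 0.3029: g = -0.01300, g' = -0.4580 → ψ = 0.2745
  ψ = 0.2745: g = -0.00015, g' = -0.4478 → ψ = 0.2742
Converged at ψ = 0.2742.
Then V = ψ·F = 0.2742·70 = 19.2 mol/h and L = F − V = 50.8 mol/h.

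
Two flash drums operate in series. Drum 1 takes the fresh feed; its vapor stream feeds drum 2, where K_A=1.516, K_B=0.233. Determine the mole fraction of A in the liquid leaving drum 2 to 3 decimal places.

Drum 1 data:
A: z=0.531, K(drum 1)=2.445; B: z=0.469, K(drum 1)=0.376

x_A (drum 2) = 0.598

Drum 1:
Rachford–Rice: g(ψ₁) = Σ zᵢ(Kᵢ−1)/(1+ψ₁(Kᵢ−1)) = 0.
g(0) = ΣzᵢKᵢ − 1 = 0.475 and g(1) = 1 − Σzᵢ/Kᵢ = -0.465, so a root lies in (0, 1).
Binary case is linear: z₁(K₁−1)(1+ψ₁(K₂−1)) + z₂(K₂−1)(1+ψ₁(K₁−1)) = 0
⇒ ψ₁ = [z₁(K₁−1)+z₂(K₂−1)] / [−(K₁−1)(K₂−1)] = 0.4746/0.9017 = 0.526
Drum-1 compositions:
  A: x = 0.302, y = 0.737
  B: x = 0.698, y = 0.263
Drum-2 feed = drum-1 vapor: z₂ = (0.7374, 0.2626).
Drum 2:
Rachford–Rice: g(ψ₂) = Σ zᵢ(Kᵢ−1)/(1+ψ₂(Kᵢ−1)) = 0.
Feasibility: ΣzᵢKᵢ = 1.179, Σzᵢ/Kᵢ = 1.613 — both > 1, two phases present.
Binary case is linear: z₁(K₁−1)(1+ψ₂(K₂−1)) + z₂(K₂−1)(1+ψ₂(K₁−1)) = 0
⇒ ψ₂ = [z₁(K₁−1)+z₂(K₂−1)] / [−(K₁−1)(K₂−1)] = 0.1791/0.3958 = 0.452
  A: x = 0.598, y = 0.906
  B: x = 0.402, y = 0.094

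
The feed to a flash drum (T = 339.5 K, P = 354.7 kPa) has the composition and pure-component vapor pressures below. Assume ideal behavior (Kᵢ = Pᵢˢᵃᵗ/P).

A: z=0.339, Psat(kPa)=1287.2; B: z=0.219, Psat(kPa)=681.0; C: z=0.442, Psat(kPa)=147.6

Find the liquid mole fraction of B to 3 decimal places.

Raoult's law: Kᵢ = Pᵢˢᵃᵗ/P = Pᵢˢᵃᵗ/354.7.
  K_A = 1287.2/354.7 = 3.62898, K_B = 681.0/354.7 = 1.91993, K_C = 147.6/354.7 = 0.41613
Material balance + equilibrium reduce to Σ zᵢ(Kᵢ−1)/(1+ψ(Kᵢ−1)) = 0.
Feasibility: ΣzᵢKᵢ = 1.835, Σzᵢ/Kᵢ = 1.270 — both > 1, two phases present.
Newton–Raphson from ψ = 0.5:
  ψ = 0.500: g = 0.1586, g' = -0.825 → ψ = 0.692
  ψ = 0.692: g = 0.0060, g' = -0.788 → ψ = 0.700
Converged at ψ = 0.700.
Compositions from xᵢ = zᵢ/(1+ψ(Kᵢ−1)), yᵢ = Kᵢxᵢ:
  A: x = 0.119, y = 0.433
  B: x = 0.133, y = 0.256
  C: x = 0.747, y = 0.311

x_B = 0.133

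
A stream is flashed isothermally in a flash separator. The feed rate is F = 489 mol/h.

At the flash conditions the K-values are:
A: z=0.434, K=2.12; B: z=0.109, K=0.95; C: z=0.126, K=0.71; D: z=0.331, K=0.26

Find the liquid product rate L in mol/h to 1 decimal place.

L = 339.6 mol/h

Newton iteration, ψ⁰ = 0.5:
  ψ = 0.500: g = -0.1255, g' = -0.695 → ψ = 0.319
  ψ = 0.319: g = -0.0086, g' = -0.619 → ψ = 0.306
Converged at ψ = 0.306.
Then V = ψ·F = 0.3056·489 = 149.4 mol/h and L = F − V = 339.6 mol/h.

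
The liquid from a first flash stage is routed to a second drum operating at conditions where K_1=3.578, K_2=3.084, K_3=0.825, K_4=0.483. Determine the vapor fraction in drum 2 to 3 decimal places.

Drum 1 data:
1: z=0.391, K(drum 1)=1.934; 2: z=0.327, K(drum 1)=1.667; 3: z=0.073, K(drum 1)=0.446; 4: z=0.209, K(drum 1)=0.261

V/F (drum 2) = 0.776

Drum 1:
Material balance + equilibrium reduce to Σ zᵢ(Kᵢ−1)/(1+ψ₁(Kᵢ−1)) = 0.
Feasibility: ΣzᵢKᵢ = 1.388, Σzᵢ/Kᵢ = 1.363 — both > 1, two phases present.
Iterate (Newton) starting at ψ₁ = 0.5:
  ψ₁ = 0.500: g = 0.1116, g' = -0.570 → ψ₁ = 0.696
  ψ₁ = 0.696: g = -0.0133, g' = -0.736 → ψ₁ = 0.678
  ψ₁ = 0.678: g = -0.0002, g' = -0.712 → ψ₁ = 0.677
Converged at ψ₁ = 0.677.
Drum-1 compositions:
  1: x = 0.240, y = 0.463
  2: x = 0.225, y = 0.375
  3: x = 0.117, y = 0.052
  4: x = 0.418, y = 0.109
Drum-2 feed = drum-1 liquid: z₂ = (0.2395, 0.2252, 0.1168, 0.4184).
Drum 2:
Rachford–Rice: g(ψ₂) = Σ zᵢ(Kᵢ−1)/(1+ψ₂(Kᵢ−1)) = 0.
g(0) = ΣzᵢKᵢ − 1 = 0.850 and g(1) = 1 − Σzᵢ/Kᵢ = -0.148, so a root lies in (0, 1).
Newton–Raphson from ψ₂ = 0.5:
  ψ₂ = 0.500: g = 0.1855, g' = -0.746 → ψ₂ = 0.749
  ψ₂ = 0.749: g = 0.0177, g' = -0.637 → ψ₂ = 0.776
Converged at ψ₂ = 0.776.
  1: x = 0.080, y = 0.286
  2: x = 0.086, y = 0.265
  3: x = 0.135, y = 0.112
  4: x = 0.699, y = 0.338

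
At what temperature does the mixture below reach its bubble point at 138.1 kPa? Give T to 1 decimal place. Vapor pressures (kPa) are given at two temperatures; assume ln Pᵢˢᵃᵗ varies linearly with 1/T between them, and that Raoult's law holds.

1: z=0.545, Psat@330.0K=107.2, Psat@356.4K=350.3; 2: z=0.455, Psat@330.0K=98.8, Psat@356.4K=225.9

T = 337.0 K

Bubble-point temperature: ΣzᵢPᵢˢᵃᵗ(T) = P. Interpolate ln Pᵢˢᵃᵗ = aᵢ + bᵢ/T.
  T = 330.0 K: ΣzᵢPᵢˢᵃᵗ = 103.38 kPa
  T = 356.4 K: ΣzᵢPᵢˢᵃᵗ = 293.70 kPa
  T = 343.2 K: ΣzᵢPᵢˢᵃᵗ = 177.11 kPa
  T = 336.6 K: ΣzᵢPᵢˢᵃᵗ = 135.89 kPa
  T = 339.9 K: ΣzᵢPᵢˢᵃᵗ = 155.30 kPa
  T = 338.2 K: ΣzᵢPᵢˢᵃᵗ = 145.01 kPa
Interpolating between 336.6 K and 338.2 K gives T ≈ 337.0 K.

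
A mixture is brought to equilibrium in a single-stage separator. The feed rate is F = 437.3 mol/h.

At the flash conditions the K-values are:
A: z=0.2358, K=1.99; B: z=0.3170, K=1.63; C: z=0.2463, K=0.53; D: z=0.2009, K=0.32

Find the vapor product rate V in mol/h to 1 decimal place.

Rachford–Rice: g(ψ) = Σ zᵢ(Kᵢ−1)/(1+ψ(Kᵢ−1)) = 0.
Feasibility: ΣzᵢKᵢ = 1.1808, Σzᵢ/Kᵢ = 1.4055 — both > 1, two phases present.
Iterate (Newton) starting at ψ = 0.5:
  ψ = 0.5000: g = -0.05029, g' = -0.4824 → ψ = 0.3957
  ψ = 0.3957: g = -0.00154, g' = -0.4559 → ψ = 0.3924
Converged at ψ = 0.3924.
Then V = ψ·F = 0.3924·437.3 = 171.6 mol/h and L = F − V = 265.7 mol/h.

V = 171.6 mol/h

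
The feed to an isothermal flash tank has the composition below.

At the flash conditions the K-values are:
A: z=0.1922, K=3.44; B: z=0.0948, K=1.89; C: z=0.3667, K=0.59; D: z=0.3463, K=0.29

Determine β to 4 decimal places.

Rachford–Rice: g(β) = Σ zᵢ(Kᵢ−1)/(1+β(Kᵢ−1)) = 0.
Feasibility: ΣzᵢKᵢ = 1.1571, Σzᵢ/Kᵢ = 1.9217 — both > 1, two phases present.
Iterate (Newton) starting at β = 0.5:
  β = 0.5000: g = -0.30068, g' = -0.7853 → β = 0.1171
  β = 0.1171: g = 0.01505, g' = -1.0295 → β = 0.1317
  β = 0.1317: g = 0.00024, g' = -0.9968 → β = 0.1320
Converged at β = 0.1320.

β = 0.1320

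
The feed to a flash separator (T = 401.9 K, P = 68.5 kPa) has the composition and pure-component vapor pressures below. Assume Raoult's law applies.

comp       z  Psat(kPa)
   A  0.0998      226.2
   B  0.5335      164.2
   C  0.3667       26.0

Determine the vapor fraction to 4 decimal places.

Raoult's law: Kᵢ = Pᵢˢᵃᵗ/P = Pᵢˢᵃᵗ/68.5.
  K_A = 226.2/68.5 = 3.302190, K_B = 164.2/68.5 = 2.397080, K_C = 26.0/68.5 = 0.379562
Rachford–Rice: g(ψ) = Σ zᵢ(Kᵢ−1)/(1+ψ(Kᵢ−1)) = 0.
g(0) = ΣzᵢKᵢ − 1 = 0.7476 and g(1) = 1 − Σzᵢ/Kᵢ = -0.2189, so a root lies in (0, 1).
Newton–Raphson from ψ = 0.5:
  ψ = 0.5000: g = 0.21579, g' = -0.7719 → ψ = 0.7795
  ψ = 0.7795: g = -0.00164, g' = -0.8358 → ψ = 0.7776
Converged at ψ = 0.7776.

ψ = 0.7776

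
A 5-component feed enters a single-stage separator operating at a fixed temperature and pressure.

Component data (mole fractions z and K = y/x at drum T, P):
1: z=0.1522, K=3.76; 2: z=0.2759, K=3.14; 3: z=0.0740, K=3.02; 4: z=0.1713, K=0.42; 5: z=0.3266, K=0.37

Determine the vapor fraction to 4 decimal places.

ψ = 0.6011

Iterate (Newton) starting at ψ = 0.42:
  ψ = 0.4200: g = 0.17522, g' = -1.0279 → ψ = 0.5905
  ψ = 0.5905: g = 0.01001, g' = -0.9390 → ψ = 0.6011
Converged at ψ = 0.6011.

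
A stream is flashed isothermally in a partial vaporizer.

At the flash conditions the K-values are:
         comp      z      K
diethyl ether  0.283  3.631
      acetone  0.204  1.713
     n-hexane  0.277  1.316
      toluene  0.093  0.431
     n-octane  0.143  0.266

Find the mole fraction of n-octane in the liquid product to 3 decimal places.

Rachford–Rice: g(ψ) = Σ zᵢ(Kᵢ−1)/(1+ψ(Kᵢ−1)) = 0.
g(0) = ΣzᵢKᵢ − 1 = 0.820 and g(1) = 1 − Σzᵢ/Kᵢ = -0.161, so a root lies in (0, 1).
Iterate (Newton) starting at ψ = 0.65:
  ψ = 0.650: g = 0.1620, g' = -0.692 → ψ = 0.884
  ψ = 0.884: g = -0.0241, g' = -0.980 → ψ = 0.860
  ψ = 0.860: g = -0.0007, g' = -0.922 → ψ = 0.859
Converged at ψ = 0.859.
Compositions from xᵢ = zᵢ/(1+ψ(Kᵢ−1)), yᵢ = Kᵢxᵢ:
  diethyl ether: x = 0.087, y = 0.315
  acetone: x = 0.127, y = 0.217
  n-hexane: x = 0.218, y = 0.287
  toluene: x = 0.182, y = 0.078
  n-octane: x = 0.387, y = 0.103

x_n-octane = 0.387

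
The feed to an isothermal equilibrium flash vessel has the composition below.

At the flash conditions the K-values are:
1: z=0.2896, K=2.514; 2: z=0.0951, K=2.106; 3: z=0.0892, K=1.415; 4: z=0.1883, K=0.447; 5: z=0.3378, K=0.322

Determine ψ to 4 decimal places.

ψ = 0.3015

Material balance + equilibrium reduce to Σ zᵢ(Kᵢ−1)/(1+ψ(Kᵢ−1)) = 0.
Feasibility: ΣzᵢKᵢ = 1.2475, Σzᵢ/Kᵢ = 1.6937 — both > 1, two phases present.
Newton–Raphson from ψ = 0.59:
  ψ = 0.5900: g = -0.21131, g' = -0.7959 → ψ = 0.3245
  ψ = 0.3245: g = -0.01650, g' = -0.7142 → ψ = 0.3014
  ψ = 0.3014: g = 0.00005, g' = -0.7188 → ψ = 0.3015
Converged at ψ = 0.3015.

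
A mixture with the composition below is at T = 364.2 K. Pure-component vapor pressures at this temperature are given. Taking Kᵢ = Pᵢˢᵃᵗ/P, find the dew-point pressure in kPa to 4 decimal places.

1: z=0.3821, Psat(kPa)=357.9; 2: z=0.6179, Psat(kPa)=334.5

Pdew = 343.0707 kPa

At the dew point ψ → 1, so Σzᵢ/Kᵢ = 1 with Kᵢ = Pᵢˢᵃᵗ/P ⇒ 1/P = Σzᵢ/Pᵢˢᵃᵗ.
1/P = 0.3821/357.9 + 0.6179/334.5 = 0.0029149 ⇒ P = 343.0707 kPa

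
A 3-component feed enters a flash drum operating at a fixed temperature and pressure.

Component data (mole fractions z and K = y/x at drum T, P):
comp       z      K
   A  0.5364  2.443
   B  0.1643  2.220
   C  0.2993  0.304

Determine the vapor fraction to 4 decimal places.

ψ = 0.7910

Rachford–Rice: g(ψ) = Σ zᵢ(Kᵢ−1)/(1+ψ(Kᵢ−1)) = 0.
Feasibility: ΣzᵢKᵢ = 1.7662, Σzᵢ/Kᵢ = 1.2781 — both > 1, two phases present.
Iterate (Newton) starting at ψ = 0.45:
  ψ = 0.4500: g = 0.29539, g' = -0.8199 → ψ = 0.8103
  ψ = 0.8103: g = -0.02012, g' = -1.0617 → ψ = 0.7913
  ψ = 0.7913: g = -0.00035, g' = -1.0252 → ψ = 0.7910
Converged at ψ = 0.7910.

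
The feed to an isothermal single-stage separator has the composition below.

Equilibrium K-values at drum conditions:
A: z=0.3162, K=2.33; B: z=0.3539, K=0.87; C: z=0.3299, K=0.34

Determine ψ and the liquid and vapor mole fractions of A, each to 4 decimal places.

Rachford–Rice: g(ψ) = Σ zᵢ(Kᵢ−1)/(1+ψ(Kᵢ−1)) = 0.
Feasibility: ΣzᵢKᵢ = 1.1568, Σzᵢ/Kᵢ = 1.5128 — both > 1, two phases present.
Newton iteration, ψ⁰ = 0.68:
  ψ = 0.6800: g = -0.22466, g' = -0.6344 → ψ = 0.3259
  ψ = 0.3259: g = -0.03205, g' = -0.5120 → ψ = 0.2633
  ψ = 0.2633: g = 0.00032, g' = -0.5237 → ψ = 0.2639
Converged at ψ = 0.2639.
Compositions from xᵢ = zᵢ/(1+ψ(Kᵢ−1)), yᵢ = Kᵢxᵢ:
  A: x = 0.2341, y = 0.5453
  B: x = 0.3665, y = 0.3188
  C: x = 0.3995, y = 0.1358

ψ = 0.2639, x_A = 0.2341, y_A = 0.5453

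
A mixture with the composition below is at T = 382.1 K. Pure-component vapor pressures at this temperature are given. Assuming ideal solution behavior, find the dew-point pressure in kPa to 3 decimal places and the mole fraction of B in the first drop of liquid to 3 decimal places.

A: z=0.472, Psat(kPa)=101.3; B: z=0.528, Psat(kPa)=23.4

Pdew = 36.733 kPa, x_B = 0.829

At the dew point ψ → 1, so Σzᵢ/Kᵢ = 1 with Kᵢ = Pᵢˢᵃᵗ/P ⇒ 1/P = Σzᵢ/Pᵢˢᵃᵗ.
1/P = 0.472/101.3 + 0.528/23.4 = 0.027224 ⇒ P = 36.733 kPa
xᵢ = zᵢP/Pᵢˢᵃᵗ ⇒ x_B = 0.528·36.733/23.4 = 0.829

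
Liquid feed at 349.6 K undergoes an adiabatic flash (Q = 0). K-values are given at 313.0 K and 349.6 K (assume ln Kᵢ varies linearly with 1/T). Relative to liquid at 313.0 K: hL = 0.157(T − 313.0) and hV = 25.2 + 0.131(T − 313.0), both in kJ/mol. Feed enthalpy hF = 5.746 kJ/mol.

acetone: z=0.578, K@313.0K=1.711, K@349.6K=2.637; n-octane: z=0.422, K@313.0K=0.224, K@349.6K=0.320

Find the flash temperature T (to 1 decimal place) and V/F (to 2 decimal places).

T = 316.0 K, V/F = 0.21

Adiabatic flash: solve Rachford–Rice at each trial T, then check hF = ψ·hV(T) + (1−ψ)·hL(T).
  T = 313.0 K: K = (1.711, 0.224), RR gives ψ = 0.151, H_out = 3.813 kJ/mol
  T = 349.6 K: K = (2.637, 0.320), RR gives ψ = 0.592, H_out = 20.106 kJ/mol
  T = 331.3 K: K = (2.150, 0.270), RR gives ψ = 0.425, H_out = 13.384 kJ/mol
  T = 322.1 K: K = (1.923, 0.247), RR gives ψ = 0.310, H_out = 9.166 kJ/mol
  T = 317.6 K: K = (1.817, 0.235), RR gives ψ = 0.239, H_out = 6.718 kJ/mol
  T = 315.3 K: K = (1.763, 0.230), RR gives ψ = 0.197, H_out = 5.326 kJ/mol
Linear interpolation between T = 315.3 (H_out = 5.326) and T = 317.6 (H_out = 6.718) on hF = 5.746 gives T ≈ 316.0 K, at which ψ = 0.21.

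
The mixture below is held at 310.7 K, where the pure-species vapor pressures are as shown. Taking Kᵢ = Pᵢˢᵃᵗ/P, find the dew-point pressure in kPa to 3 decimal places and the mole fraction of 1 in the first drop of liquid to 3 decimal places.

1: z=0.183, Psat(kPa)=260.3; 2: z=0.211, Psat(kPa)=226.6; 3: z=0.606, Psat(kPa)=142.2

Pdew = 169.612 kPa, x_1 = 0.119

At the dew point ψ → 1, so Σzᵢ/Kᵢ = 1 with Kᵢ = Pᵢˢᵃᵗ/P ⇒ 1/P = Σzᵢ/Pᵢˢᵃᵗ.
1/P = 0.183/260.3 + 0.211/226.6 + 0.606/142.2 = 0.005896 ⇒ P = 169.612 kPa
xᵢ = zᵢP/Pᵢˢᵃᵗ ⇒ x_1 = 0.183·169.612/260.3 = 0.119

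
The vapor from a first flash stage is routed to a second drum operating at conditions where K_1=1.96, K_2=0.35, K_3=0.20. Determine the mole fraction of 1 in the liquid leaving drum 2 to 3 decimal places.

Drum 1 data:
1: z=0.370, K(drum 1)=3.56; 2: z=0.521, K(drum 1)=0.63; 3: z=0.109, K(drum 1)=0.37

Drum 1:
Rachford–Rice: g(ψ₁) = Σ zᵢ(Kᵢ−1)/(1+ψ₁(Kᵢ−1)) = 0.
Feasibility: ΣzᵢKᵢ = 1.686, Σzᵢ/Kᵢ = 1.226 — both > 1, two phases present.
Newton iteration, ψ₁⁰ = 0.5:
  ψ₁ = 0.500: g = 0.0787, g' = -0.666 → ψ₁ = 0.618
  ψ₁ = 0.618: g = 0.0044, g' = -0.600 → ψ₁ = 0.625
Converged at ψ₁ = 0.625.
Drum-1 compositions:
  1: x = 0.142, y = 0.506
  2: x = 0.678, y = 0.427
  3: x = 0.180, y = 0.067
Drum-2 feed = drum-1 vapor: z₂ = (0.5064, 0.4271, 0.0666).
Drum 2:
Newton iteration, ψ₂⁰ = 0.5:
  ψ₂ = 0.500: g = -0.1715, g' = -0.727 → ψ₂ = 0.264
  ψ₂ = 0.264: g = -0.0149, g' = -0.628 → ψ₂ = 0.241
  ψ₂ = 0.241: g = -0.0000, g' = -0.627 → ψ₂ = 0.240
Converged at ψ₂ = 0.240.
  1: x = 0.411, y = 0.806
  2: x = 0.506, y = 0.177
  3: x = 0.082, y = 0.016

x_1 (drum 2) = 0.411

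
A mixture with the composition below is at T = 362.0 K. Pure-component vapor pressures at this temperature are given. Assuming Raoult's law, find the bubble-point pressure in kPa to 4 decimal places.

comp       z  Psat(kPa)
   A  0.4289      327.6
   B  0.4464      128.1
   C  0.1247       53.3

Pbub = 204.3380 kPa

At the bubble point ψ → 0, so ΣzᵢKᵢ = 1 with Kᵢ = Pᵢˢᵃᵗ/P ⇒ P = ΣzᵢPᵢˢᵃᵗ.
P = 0.4289·327.6 + 0.4464·128.1 + 0.1247·53.3 = 204.3380 kPa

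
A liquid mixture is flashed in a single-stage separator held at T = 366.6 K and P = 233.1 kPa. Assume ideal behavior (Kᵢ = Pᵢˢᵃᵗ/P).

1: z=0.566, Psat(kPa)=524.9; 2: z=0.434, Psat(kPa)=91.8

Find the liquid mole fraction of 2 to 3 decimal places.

x_2 = 0.674

Raoult's law: Kᵢ = Pᵢˢᵃᵗ/P = Pᵢˢᵃᵗ/233.1.
  K_1 = 524.9/233.1 = 2.25182, K_2 = 91.8/233.1 = 0.39382
Iterate (Newton) starting at ψ = 0.5:
  ψ = 0.500: g = 0.0583, g' = -0.664 → ψ = 0.588
  ψ = 0.588: g = -0.0005, g' = -0.679 → ψ = 0.587
Converged at ψ = 0.587.
Compositions from xᵢ = zᵢ/(1+ψ(Kᵢ−1)), yᵢ = Kᵢxᵢ:
  1: x = 0.326, y = 0.735
  2: x = 0.674, y = 0.265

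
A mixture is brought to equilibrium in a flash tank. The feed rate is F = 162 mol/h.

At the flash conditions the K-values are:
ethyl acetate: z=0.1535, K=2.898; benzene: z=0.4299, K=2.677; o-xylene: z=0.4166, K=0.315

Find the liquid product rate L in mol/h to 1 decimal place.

Rachford–Rice: g(V/F) = Σ zᵢ(Kᵢ−1)/(1+V/F(Kᵢ−1)) = 0.
Feasibility: ΣzᵢKᵢ = 1.7269, Σzᵢ/Kᵢ = 1.5361 — both > 1, two phases present.
Newton iteration, V/F⁰ = 0.5:
  V/F = 0.5000: g = 0.10760, g' = -0.9554 → V/F = 0.6126
  V/F = 0.6126: g = -0.00140, g' = -0.9927 → V/F = 0.6112
Converged at V/F = 0.6112.
Then V = V/F·F = 0.6112·162 = 99.0 mol/h and L = F − V = 63.0 mol/h.

L = 63.0 mol/h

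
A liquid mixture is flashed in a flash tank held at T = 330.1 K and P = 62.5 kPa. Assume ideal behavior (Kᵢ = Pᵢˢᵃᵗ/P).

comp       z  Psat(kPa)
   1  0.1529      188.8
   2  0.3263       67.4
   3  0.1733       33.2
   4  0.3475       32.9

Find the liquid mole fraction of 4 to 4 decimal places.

x_4 = 0.3733

Raoult's law: Kᵢ = Pᵢˢᵃᵗ/P = Pᵢˢᵃᵗ/62.5.
  K_1 = 188.8/62.5 = 3.020800, K_2 = 67.4/62.5 = 1.078400, K_3 = 33.2/62.5 = 0.531200, K_4 = 32.9/62.5 = 0.526400
Rachford–Rice: g(ψ) = Σ zᵢ(Kᵢ−1)/(1+ψ(Kᵢ−1)) = 0.
g(0) = ΣzᵢKᵢ − 1 = 0.0887 and g(1) = 1 − Σzᵢ/Kᵢ = -0.3396, so a root lies in (0, 1).
Iterate (Newton) starting at ψ = 0.5:
  ψ = 0.5000: g = -0.14345, g' = -0.3551 → ψ = 0.0961
  ψ = 0.0961: g = 0.02664, g' = -0.5672 → ψ = 0.1430
  ψ = 0.1430: g = 0.00137, g' = -0.5112 → ψ = 0.1457
Converged at ψ = 0.1457.
Compositions from xᵢ = zᵢ/(1+ψ(Kᵢ−1)), yᵢ = Kᵢxᵢ:
  1: x = 0.1181, y = 0.3568
  2: x = 0.3226, y = 0.3479
  3: x = 0.1860, y = 0.0988
  4: x = 0.3733, y = 0.1965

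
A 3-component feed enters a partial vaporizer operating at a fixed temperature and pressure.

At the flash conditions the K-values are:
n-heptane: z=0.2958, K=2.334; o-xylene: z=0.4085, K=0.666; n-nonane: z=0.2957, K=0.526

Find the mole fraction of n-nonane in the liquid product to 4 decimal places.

Let ψ = V/F and solve Σ zᵢ(Kᵢ−1)/(1+ψ(Kᵢ−1)) = 0.
g(0) = ΣzᵢKᵢ − 1 = 0.1180 and g(1) = 1 − Σzᵢ/Kᵢ = -0.3023, so a root lies in (0, 1).
Newton iteration, ψ⁰ = 0.66:
  ψ = 0.6600: g = -0.16915, g' = -0.3646 → ψ = 0.1960
  ψ = 0.1960: g = 0.01229, g' = -0.4637 → ψ = 0.2225
  ψ = 0.2225: g = 0.00020, g' = -0.4492 → ψ = 0.2230
Converged at ψ = 0.2230.
Compositions from xᵢ = zᵢ/(1+ψ(Kᵢ−1)), yᵢ = Kᵢxᵢ:
  n-heptane: x = 0.2280, y = 0.5321
  o-xylene: x = 0.4414, y = 0.2940
  n-nonane: x = 0.3306, y = 0.1739

x_n-nonane = 0.3306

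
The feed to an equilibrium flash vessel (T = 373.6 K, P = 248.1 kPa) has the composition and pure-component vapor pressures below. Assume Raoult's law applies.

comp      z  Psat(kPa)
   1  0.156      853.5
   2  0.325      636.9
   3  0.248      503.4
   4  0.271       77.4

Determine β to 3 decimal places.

β = 0.877

Raoult's law: Kᵢ = Pᵢˢᵃᵗ/P = Pᵢˢᵃᵗ/248.1.
  K_1 = 853.5/248.1 = 3.44015, K_2 = 636.9/248.1 = 2.56711, K_3 = 503.4/248.1 = 2.02902, K_4 = 77.4/248.1 = 0.31197
Iterate (Newton) starting at β = 0.5:
  β = 0.500: g = 0.3413, g' = -0.852 → β = 0.901
  β = 0.901: g = -0.0275, g' = -1.186 → β = 0.877
Converged at β = 0.877.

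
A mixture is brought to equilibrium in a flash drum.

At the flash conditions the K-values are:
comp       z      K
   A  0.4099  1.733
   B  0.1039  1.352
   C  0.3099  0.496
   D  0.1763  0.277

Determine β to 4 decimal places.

Material balance + equilibrium reduce to Σ zᵢ(Kᵢ−1)/(1+β(Kᵢ−1)) = 0.
Check two-phase: ΣzᵢKᵢ = 1.0534 > 1 and Σzᵢ/Kᵢ = 1.5746 > 1, so g(0) = 0.0534 > 0 and g(1) = -0.5746 < 0.
Newton–Raphson from β = 0.5:
  β = 0.5000: g = -0.15747, g' = -0.4940 → β = 0.1812
  β = 0.1812: g = -0.01897, g' = -0.4004 → β = 0.1338
  β = 0.1338: g = -0.00007, g' = -0.3979 → β = 0.1337
Converged at β = 0.1337.

β = 0.1337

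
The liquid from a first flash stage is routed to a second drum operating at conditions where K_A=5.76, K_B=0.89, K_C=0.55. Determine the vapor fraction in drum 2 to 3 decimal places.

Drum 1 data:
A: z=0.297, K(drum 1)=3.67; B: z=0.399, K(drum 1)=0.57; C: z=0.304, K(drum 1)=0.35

Drum 1:
Let ψ₁ = V/F and solve Σ zᵢ(Kᵢ−1)/(1+ψ₁(Kᵢ−1)) = 0.
Check two-phase: ΣzᵢKᵢ = 1.424 > 1 and Σzᵢ/Kᵢ = 1.649 > 1, so g(0) = 0.424 > 0 and g(1) = -0.649 < 0.
Iterate (Newton) starting at ψ₁ = 0.5:
  ψ₁ = 0.500: g = -0.1717, g' = -0.790 → ψ₁ = 0.283
  ψ₁ = 0.283: g = 0.0145, g' = -0.976 → ψ₁ = 0.298
Converged at ψ₁ = 0.298.
Drum-1 compositions:
  A: x = 0.165, y = 0.607
  B: x = 0.458, y = 0.261
  C: x = 0.377, y = 0.132
Drum-2 feed = drum-1 liquid: z₂ = (0.1655, 0.4576, 0.3770).
Drum 2:
Material balance + equilibrium reduce to Σ zᵢ(Kᵢ−1)/(1+ψ₂(Kᵢ−1)) = 0.
Check two-phase: ΣzᵢKᵢ = 1.568 > 1 and Σzᵢ/Kᵢ = 1.228 > 1, so g(0) = 0.568 > 0 and g(1) = -0.228 < 0.
Newton iteration, ψ₂⁰ = 0.68:
  ψ₂ = 0.680: g = -0.1129, g' = -0.374 → ψ₂ = 0.378
  ψ₂ = 0.378: g = 0.0245, g' = -0.595 → ψ₂ = 0.419
  ψ₂ = 0.419: g = 0.0012, g' = -0.540 → ψ₂ = 0.421
Converged at ψ₂ = 0.421.
  A: x = 0.055, y = 0.317
  B: x = 0.480, y = 0.427
  C: x = 0.465, y = 0.256

V/F (drum 2) = 0.421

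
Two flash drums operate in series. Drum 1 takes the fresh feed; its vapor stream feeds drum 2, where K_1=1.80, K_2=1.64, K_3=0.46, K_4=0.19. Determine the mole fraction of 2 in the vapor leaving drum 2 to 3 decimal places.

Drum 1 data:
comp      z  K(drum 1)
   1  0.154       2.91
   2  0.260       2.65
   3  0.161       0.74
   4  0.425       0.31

y_2 (drum 2) = 0.524

Drum 1:
Material balance + equilibrium reduce to Σ zᵢ(Kᵢ−1)/(1+ψ₁(Kᵢ−1)) = 0.
Check two-phase: ΣzᵢKᵢ = 1.388 > 1 and Σzᵢ/Kᵢ = 1.740 > 1, so g(0) = 0.388 > 0 and g(1) = -0.740 < 0.
Newton–Raphson from ψ₁ = 0.49:
  ψ₁ = 0.490: g = -0.1019, g' = -0.842 → ψ₁ = 0.369
  ψ₁ = 0.369: g = -0.0006, g' = -0.844 → ψ₁ = 0.368
Converged at ψ₁ = 0.368.
Drum-1 compositions:
  1: x = 0.090, y = 0.263
  2: x = 0.162, y = 0.429
  3: x = 0.178, y = 0.132
  4: x = 0.570, y = 0.177
Drum-2 feed = drum-1 vapor: z₂ = (0.2631, 0.4285, 0.1318, 0.1766).
Drum 2:
Newton iteration, ψ₂⁰ = 0.63:
  ψ₂ = 0.630: g = -0.0646, g' = -0.735 → ψ₂ = 0.542
  ψ₂ = 0.542: g = -0.0053, g' = -0.624 → ψ₂ = 0.534
Converged at ψ₂ = 0.534.
  1: x = 0.184, y = 0.332
  2: x = 0.319, y = 0.524
  3: x = 0.185, y = 0.085
  4: x = 0.311, y = 0.059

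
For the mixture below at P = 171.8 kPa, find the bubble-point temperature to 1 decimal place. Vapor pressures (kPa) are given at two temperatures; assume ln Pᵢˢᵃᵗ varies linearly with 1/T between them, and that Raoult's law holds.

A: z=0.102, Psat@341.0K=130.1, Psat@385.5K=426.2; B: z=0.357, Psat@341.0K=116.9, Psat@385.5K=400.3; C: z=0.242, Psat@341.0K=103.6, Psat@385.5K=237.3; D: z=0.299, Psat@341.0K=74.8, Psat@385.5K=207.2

T = 360.8 K

Bubble-point temperature: ΣzᵢPᵢˢᵃᵗ(T) = P. Interpolate ln Pᵢˢᵃᵗ = aᵢ + bᵢ/T.
  T = 341.0 K: ΣzᵢPᵢˢᵃᵗ = 102.44 kPa
  T = 385.5 K: ΣzᵢPᵢˢᵃᵗ = 305.76 kPa
  T = 363.2 K: ΣzᵢPᵢˢᵃᵗ = 182.20 kPa
  T = 352.1 K: ΣzᵢPᵢˢᵃᵗ = 137.74 kPa
  T = 357.6 K: ΣzᵢPᵢˢᵃᵗ = 158.53 kPa
  T = 360.4 K: ΣzᵢPᵢˢᵃᵗ = 170.04 kPa
Interpolating between 360.4 K and 363.2 K gives T ≈ 360.8 K.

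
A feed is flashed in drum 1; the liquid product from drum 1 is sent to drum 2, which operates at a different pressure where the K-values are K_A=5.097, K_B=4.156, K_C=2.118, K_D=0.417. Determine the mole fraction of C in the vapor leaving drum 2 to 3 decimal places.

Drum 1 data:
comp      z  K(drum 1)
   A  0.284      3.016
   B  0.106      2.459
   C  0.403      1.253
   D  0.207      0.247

Drum 1:
Rachford–Rice: g(ψ₁) = Σ zᵢ(Kᵢ−1)/(1+ψ₁(Kᵢ−1)) = 0.
Feasibility: ΣzᵢKᵢ = 1.673, Σzᵢ/Kᵢ = 1.297 — both > 1, two phases present.
Iterate (Newton) starting at ψ₁ = 0.5:
  ψ₁ = 0.500: g = 0.2151, g' = -0.684 → ψ₁ = 0.814
  ψ₁ = 0.814: g = -0.0311, g' = -1.015 → ψ₁ = 0.784
  ψ₁ = 0.784: g = -0.0012, g' = -0.939 → ψ₁ = 0.782
Converged at ψ₁ = 0.782.
Drum-1 compositions:
  A: x = 0.110, y = 0.332
  B: x = 0.049, y = 0.122
  C: x = 0.336, y = 0.422
  D: x = 0.504, y = 0.124
Drum-2 feed = drum-1 liquid: z₂ = (0.1102, 0.0495, 0.3364, 0.5039).
Drum 2:
Iterate (Newton) starting at ψ₂ = 0.5:
  ψ₂ = 0.500: g = 0.0353, g' = -0.787 → ψ₂ = 0.545
Converged at ψ₂ = 0.545.
  A: x = 0.034, y = 0.174
  B: x = 0.018, y = 0.076
  C: x = 0.209, y = 0.443
  D: x = 0.739, y = 0.308

y_C (drum 2) = 0.443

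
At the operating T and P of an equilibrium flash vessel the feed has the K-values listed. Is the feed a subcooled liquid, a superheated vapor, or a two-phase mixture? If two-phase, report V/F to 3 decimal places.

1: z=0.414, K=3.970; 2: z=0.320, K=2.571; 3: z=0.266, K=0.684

superheated vapor

ΣzᵢKᵢ = 2.648; Σzᵢ/Kᵢ = 0.618.
Since Σzᵢ/Kᵢ < 1 the mixture is above its dew point — single vapor phase.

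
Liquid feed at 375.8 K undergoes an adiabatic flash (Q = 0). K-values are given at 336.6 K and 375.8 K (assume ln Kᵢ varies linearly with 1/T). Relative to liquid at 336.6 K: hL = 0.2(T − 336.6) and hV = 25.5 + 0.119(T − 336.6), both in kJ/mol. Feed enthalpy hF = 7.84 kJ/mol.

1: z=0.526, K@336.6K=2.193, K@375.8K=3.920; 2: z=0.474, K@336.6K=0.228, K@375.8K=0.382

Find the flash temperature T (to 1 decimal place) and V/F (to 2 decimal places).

Adiabatic flash: solve Rachford–Rice at each trial T, then check hF = ψ·hV(T) + (1−ψ)·hL(T).
  T = 336.6 K: K = (2.193, 0.228), RR gives ψ = 0.284, H_out = 7.243 kJ/mol
  T = 375.8 K: K = (3.920, 0.382), RR gives ψ = 0.689, H_out = 23.217 kJ/mol
  T = 356.2 K: K = (2.979, 0.299), RR gives ψ = 0.511, H_out = 16.145 kJ/mol
  T = 346.4 K: K = (2.567, 0.262), RR gives ψ = 0.411, H_out = 12.103 kJ/mol
  T = 341.5 K: K = (2.375, 0.245), RR gives ψ = 0.352, H_out = 9.813 kJ/mol
  T = 339.1 K: K = (2.285, 0.236), RR gives ψ = 0.320, H_out = 8.595 kJ/mol
  T = 337.9 K: K = (2.240, 0.232), RR gives ψ = 0.303, H_out = 7.958 kJ/mol
Linear interpolation between T = 336.6 (H_out = 7.243) and T = 337.9 (H_out = 7.958) on hF = 7.84 gives T ≈ 337.7 K, at which ψ = 0.30.

T = 337.7 K, V/F = 0.30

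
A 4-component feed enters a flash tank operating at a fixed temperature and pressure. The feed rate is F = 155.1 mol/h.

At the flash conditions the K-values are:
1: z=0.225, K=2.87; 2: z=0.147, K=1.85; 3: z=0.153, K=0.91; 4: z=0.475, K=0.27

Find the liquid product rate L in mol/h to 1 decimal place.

Newton–Raphson from ψ = 0.5:
  ψ = 0.500: g = -0.2554, g' = -0.892 → ψ = 0.214
  ψ = 0.214: g = -0.0184, g' = -0.834 → ψ = 0.192
Converged at ψ = 0.192.
Then V = ψ·F = 0.1917·155.1 = 29.7 mol/h and L = F − V = 125.4 mol/h.

L = 125.4 mol/h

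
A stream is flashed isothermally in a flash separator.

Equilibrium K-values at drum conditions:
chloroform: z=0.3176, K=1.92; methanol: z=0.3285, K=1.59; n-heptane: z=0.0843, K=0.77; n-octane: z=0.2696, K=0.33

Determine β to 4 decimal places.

Newton iteration, β⁰ = 0.46:
  β = 0.4600: g = 0.07496, g' = -0.4619 → β = 0.6223
  β = 0.6223: g = -0.00484, g' = -0.5319 → β = 0.6132
  β = 0.6132: g = -0.00003, g' = -0.5262 → β = 0.6131
Converged at β = 0.6131.

β = 0.6131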